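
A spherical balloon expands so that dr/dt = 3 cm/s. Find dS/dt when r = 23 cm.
552π cm²/s

S = 4πr²
dS/dt = dS/dr · dr/dt = 8πr · 3
At r = 23: dS/dt = 552π cm²/s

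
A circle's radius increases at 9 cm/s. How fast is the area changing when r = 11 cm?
198π cm²/s

A = πr²
dA/dt = 2πr · dr/dt = 2π(11)(9) = 198π cm²/s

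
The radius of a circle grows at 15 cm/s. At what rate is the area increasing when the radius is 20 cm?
600π cm²/s

A = πr²
dA/dt = 2πr · dr/dt = 2π(20)(15) = 600π cm²/s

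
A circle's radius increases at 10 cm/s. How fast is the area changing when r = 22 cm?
440π cm²/s

A = πr²
dA/dt = 2πr · dr/dt = 2π(22)(10) = 440π cm²/s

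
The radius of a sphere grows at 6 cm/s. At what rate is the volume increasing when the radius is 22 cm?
11616π cm³/s

V = (4/3)πr³
dV/dt = dV/dr · dr/dt = 4πr² · 6
At r = 22: dV/dt = 11616π cm³/s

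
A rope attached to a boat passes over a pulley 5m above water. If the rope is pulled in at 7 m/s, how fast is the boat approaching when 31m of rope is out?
217√26/156 ≈ 7.093 m/s

rope² = x² + 5²
x = √(31² - 5²) = 6√26
dx/dt = (rope/x) · d(rope)/dt = (31/(6√26)) · (-7) = -217√26/156 m/s
The boat approaches at 217√26/156 ≈ 7.093 m/s.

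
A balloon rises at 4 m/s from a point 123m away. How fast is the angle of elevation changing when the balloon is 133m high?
0.014992 rad/s

tan(θ) = y/123
sec²(θ) · dθ/dt = (1/123) · dy/dt
dθ/dt = cos²(θ)/123 · 4 = 123/(123² + 133²) · 4
dθ/dt = 0.014992 rad/s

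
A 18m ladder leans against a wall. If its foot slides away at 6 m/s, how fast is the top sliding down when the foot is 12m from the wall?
12√5/5 ≈ 5.367 m/s

x² + y² = 18²
2x·dx/dt + 2y·dy/dt = 0
dy/dt = -x/y · dx/dt = -12/(6√5) · 6 = -12√5/5 m/s
The top is descending at 12√5/5 ≈ 5.367 m/s.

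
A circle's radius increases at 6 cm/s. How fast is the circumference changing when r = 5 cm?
12π cm/s

C = 2πr
dC/dt = 2π · dr/dt = 2π · 6 = 12π cm/s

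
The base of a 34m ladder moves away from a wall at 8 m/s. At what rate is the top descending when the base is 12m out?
48√253/253 ≈ 3.018 m/s

x² + y² = 34²
2x·dx/dt + 2y·dy/dt = 0
dy/dt = -x/y · dx/dt = -12/(2√253) · 8 = -48√253/253 m/s
The top is descending at 48√253/253 ≈ 3.018 m/s.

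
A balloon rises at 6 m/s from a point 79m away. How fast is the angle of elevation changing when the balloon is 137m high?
0.018952 rad/s

tan(θ) = y/79
sec²(θ) · dθ/dt = (1/79) · dy/dt
dθ/dt = cos²(θ)/79 · 6 = 79/(79² + 137²) · 6
dθ/dt = 0.018952 rad/s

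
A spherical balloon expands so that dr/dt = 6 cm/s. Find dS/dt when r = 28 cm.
1344π cm²/s

S = 4πr²
dS/dt = dS/dr · dr/dt = 8πr · 6
At r = 28: dS/dt = 1344π cm²/s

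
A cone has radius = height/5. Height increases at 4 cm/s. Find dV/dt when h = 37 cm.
5476π/25 cm³/s

V = (1/3)π(h/5)²h = πh³/75
dV/dt = πh²/25 · 4
At h = 37: dV/dt = 5476π/25 cm³/s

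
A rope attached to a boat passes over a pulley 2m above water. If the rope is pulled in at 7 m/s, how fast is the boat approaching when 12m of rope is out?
6√35/5 ≈ 7.099 m/s

rope² = x² + 2²
x = √(12² - 2²) = 2√35
dx/dt = (rope/x) · d(rope)/dt = (12/(2√35)) · (-7) = -6√35/5 m/s
The boat approaches at 6√35/5 ≈ 7.099 m/s.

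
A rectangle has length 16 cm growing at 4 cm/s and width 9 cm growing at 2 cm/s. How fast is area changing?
68 cm²/s

A = lw
dA/dt = w·dl/dt + l·dw/dt = 9·4 + 16·2 = 68 cm²/s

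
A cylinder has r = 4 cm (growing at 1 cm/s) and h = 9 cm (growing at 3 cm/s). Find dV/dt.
120π cm³/s

V = πr²h
dV/dt = 2πrh·dr/dt + πr²·dh/dt
= 2π(4)(9)(1) + π(4)²(3)
= 120π cm³/s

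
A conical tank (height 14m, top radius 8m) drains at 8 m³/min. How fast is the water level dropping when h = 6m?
49/(72π) ≈ 0.2166 m/min

r/h = 8/14, so r = (4/7)h
V = (1/3)πr²h = (1/3)π((4/7)h)²h = (16/147)πh³
dV/dh = (16/49)πh²
dh/dt = (dV/dt)/(dV/dh) = -8/((16/49)π·6²) = -49/(72π) m/min
The level is dropping at 49/(72π) ≈ 0.2166 m/min.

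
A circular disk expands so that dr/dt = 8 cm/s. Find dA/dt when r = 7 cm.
112π cm²/s

A = πr²
dA/dt = 2πr · dr/dt = 2π(7)(8) = 112π cm²/s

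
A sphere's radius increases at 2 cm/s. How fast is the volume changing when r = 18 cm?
2592π cm³/s

V = (4/3)πr³
dV/dt = dV/dr · dr/dt = 4πr² · 2
At r = 18: dV/dt = 2592π cm³/s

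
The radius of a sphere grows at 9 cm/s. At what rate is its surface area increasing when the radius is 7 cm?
504π cm²/s

S = 4πr²
dS/dt = dS/dr · dr/dt = 8πr · 9
At r = 7: dS/dt = 504π cm²/s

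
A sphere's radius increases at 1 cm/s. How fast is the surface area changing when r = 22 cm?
176π cm²/s

S = 4πr²
dS/dt = dS/dr · dr/dt = 8πr · 1
At r = 22: dS/dt = 176π cm²/s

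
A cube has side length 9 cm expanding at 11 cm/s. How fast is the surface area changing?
1188 cm²/s

A = 6s²
dA/dt = 12s · ds/dt = 12·9·11 = 1188 cm²/s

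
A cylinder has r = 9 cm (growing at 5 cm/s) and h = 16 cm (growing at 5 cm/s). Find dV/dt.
1845π cm³/s

V = πr²h
dV/dt = 2πrh·dr/dt + πr²·dh/dt
= 2π(9)(16)(5) + π(9)²(5)
= 1845π cm³/s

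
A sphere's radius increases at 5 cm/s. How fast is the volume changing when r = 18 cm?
6480π cm³/s

V = (4/3)πr³
dV/dt = dV/dr · dr/dt = 4πr² · 5
At r = 18: dV/dt = 6480π cm³/s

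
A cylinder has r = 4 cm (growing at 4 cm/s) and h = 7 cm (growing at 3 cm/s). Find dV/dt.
272π cm³/s

V = πr²h
dV/dt = 2πrh·dr/dt + πr²·dh/dt
= 2π(4)(7)(4) + π(4)²(3)
= 272π cm³/s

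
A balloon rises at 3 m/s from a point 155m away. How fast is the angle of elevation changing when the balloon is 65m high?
0.01646 rad/s

tan(θ) = y/155
sec²(θ) · dθ/dt = (1/155) · dy/dt
dθ/dt = cos²(θ)/155 · 3 = 155/(155² + 65²) · 3
dθ/dt = 0.01646 rad/s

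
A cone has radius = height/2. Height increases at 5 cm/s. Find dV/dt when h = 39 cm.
7605π/4 cm³/s

V = (1/3)π(h/2)²h = πh³/12
dV/dt = πh²/4 · 5
At h = 39: dV/dt = 7605π/4 cm³/s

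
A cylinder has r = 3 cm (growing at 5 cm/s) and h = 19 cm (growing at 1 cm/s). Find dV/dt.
579π cm³/s

V = πr²h
dV/dt = 2πrh·dr/dt + πr²·dh/dt
= 2π(3)(19)(5) + π(3)²(1)
= 579π cm³/s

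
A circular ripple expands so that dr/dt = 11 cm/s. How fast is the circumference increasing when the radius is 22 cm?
22π cm/s

C = 2πr
dC/dt = 2π · dr/dt = 2π · 11 = 22π cm/s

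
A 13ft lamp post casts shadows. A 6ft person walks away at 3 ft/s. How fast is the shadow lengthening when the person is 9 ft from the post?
18/7 ft/s

By similar triangles: 13/(x+s) = 6/s
Solving: s = 6x/7
ds/dt = 6/7 · dx/dt = 6/7 · 3 = 18/7 ft/s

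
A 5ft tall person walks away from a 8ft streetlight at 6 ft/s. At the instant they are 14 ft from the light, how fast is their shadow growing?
10 ft/s

By similar triangles: 8/(x+s) = 5/s
Solving: s = 5x/3
ds/dt = 5/3 · dx/dt = 5/3 · 6 = 10 ft/s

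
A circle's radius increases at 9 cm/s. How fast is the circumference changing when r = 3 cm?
18π cm/s

C = 2πr
dC/dt = 2π · dr/dt = 2π · 9 = 18π cm/s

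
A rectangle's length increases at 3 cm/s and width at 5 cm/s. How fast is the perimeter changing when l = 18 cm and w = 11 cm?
16 cm/s

P = 2(l + w)
dP/dt = 2(dl/dt + dw/dt) = 2(3 + 5) = 16 cm/s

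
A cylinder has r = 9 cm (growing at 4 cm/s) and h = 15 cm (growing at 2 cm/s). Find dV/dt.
1242π cm³/s

V = πr²h
dV/dt = 2πrh·dr/dt + πr²·dh/dt
= 2π(9)(15)(4) + π(9)²(2)
= 1242π cm³/s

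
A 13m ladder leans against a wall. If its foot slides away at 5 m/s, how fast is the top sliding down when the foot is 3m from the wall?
3√10/8 ≈ 1.186 m/s

x² + y² = 13²
2x·dx/dt + 2y·dy/dt = 0
dy/dt = -x/y · dx/dt = -3/(4√10) · 5 = -3√10/8 m/s
The top is descending at 3√10/8 ≈ 1.186 m/s.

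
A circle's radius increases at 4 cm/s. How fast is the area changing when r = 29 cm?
232π cm²/s

A = πr²
dA/dt = 2πr · dr/dt = 2π(29)(4) = 232π cm²/s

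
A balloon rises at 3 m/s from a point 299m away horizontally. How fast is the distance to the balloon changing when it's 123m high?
369√104530/104530 ≈ 1.141 m/s

z² = 299² + y²
z = √(299² + 123²) = √104530
dz/dt = y/z · dy/dt = 123/√104530 · 3 = 369√104530/104530 ≈ 1.141 m/s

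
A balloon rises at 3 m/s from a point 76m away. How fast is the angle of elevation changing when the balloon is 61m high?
0.024008 rad/s

tan(θ) = y/76
sec²(θ) · dθ/dt = (1/76) · dy/dt
dθ/dt = cos²(θ)/76 · 3 = 76/(76² + 61²) · 3
dθ/dt = 0.024008 rad/s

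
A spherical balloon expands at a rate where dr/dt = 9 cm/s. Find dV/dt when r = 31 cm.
34596π cm³/s

V = (4/3)πr³
dV/dt = dV/dr · dr/dt = 4πr² · 9
At r = 31: dV/dt = 34596π cm³/s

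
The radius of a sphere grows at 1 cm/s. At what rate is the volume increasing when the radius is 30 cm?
3600π cm³/s

V = (4/3)πr³
dV/dt = dV/dr · dr/dt = 4πr² · 1
At r = 30: dV/dt = 3600π cm³/s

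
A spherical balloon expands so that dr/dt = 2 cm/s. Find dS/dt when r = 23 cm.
368π cm²/s

S = 4πr²
dS/dt = dS/dr · dr/dt = 8πr · 2
At r = 23: dS/dt = 368π cm²/s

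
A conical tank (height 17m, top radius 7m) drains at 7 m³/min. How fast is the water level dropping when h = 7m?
289/(343π) ≈ 0.2682 m/min

r/h = 7/17, so r = (7/17)h
V = (1/3)πr²h = (1/3)π((7/17)h)²h = (49/867)πh³
dV/dh = (49/289)πh²
dh/dt = (dV/dt)/(dV/dh) = -7/((49/289)π·7²) = -289/(343π) m/min
The level is dropping at 289/(343π) ≈ 0.2682 m/min.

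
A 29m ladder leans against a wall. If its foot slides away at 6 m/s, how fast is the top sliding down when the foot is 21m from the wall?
63/10 = 6.3 m/s

x² + y² = 29²
2x·dx/dt + 2y·dy/dt = 0
dy/dt = -x/y · dx/dt = -21/20 · 6 = -63/10 m/s
The top is descending at 63/10 = 6.3 m/s.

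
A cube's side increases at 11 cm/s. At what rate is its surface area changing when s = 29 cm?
3828 cm²/s

A = 6s²
dA/dt = 12s · ds/dt = 12·29·11 = 3828 cm²/s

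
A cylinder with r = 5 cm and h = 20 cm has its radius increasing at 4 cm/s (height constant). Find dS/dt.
240π cm²/s

S = 2πrh + 2πr² (lateral + bases)
dS/dt = (2πh + 4πr)·dr/dt = (2π·20 + 4π·5)·4
= 240π cm²/s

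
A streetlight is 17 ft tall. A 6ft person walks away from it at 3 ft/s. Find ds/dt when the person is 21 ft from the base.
18/11 ft/s

By similar triangles: 17/(x+s) = 6/s
Solving: s = 6x/11
ds/dt = 6/11 · dx/dt = 6/11 · 3 = 18/11 ft/s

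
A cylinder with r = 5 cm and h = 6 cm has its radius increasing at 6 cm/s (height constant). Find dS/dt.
192π cm²/s

S = 2πrh + 2πr² (lateral + bases)
dS/dt = (2πh + 4πr)·dr/dt = (2π·6 + 4π·5)·6
= 192π cm²/s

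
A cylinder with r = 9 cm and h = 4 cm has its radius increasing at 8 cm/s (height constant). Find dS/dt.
352π cm²/s

S = 2πrh + 2πr² (lateral + bases)
dS/dt = (2πh + 4πr)·dr/dt = (2π·4 + 4π·9)·8
= 352π cm²/s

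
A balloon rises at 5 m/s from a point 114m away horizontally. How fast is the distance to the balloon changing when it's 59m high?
295√16477/16477 ≈ 2.298 m/s

z² = 114² + y²
z = √(114² + 59²) = √16477
dz/dt = y/z · dy/dt = 59/√16477 · 5 = 295√16477/16477 ≈ 2.298 m/s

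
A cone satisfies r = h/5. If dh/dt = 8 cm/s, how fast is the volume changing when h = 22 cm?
3872π/25 cm³/s

V = (1/3)π(h/5)²h = πh³/75
dV/dt = πh²/25 · 8
At h = 22: dV/dt = 3872π/25 cm³/s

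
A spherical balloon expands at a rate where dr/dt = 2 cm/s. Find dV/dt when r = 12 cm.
1152π cm³/s

V = (4/3)πr³
dV/dt = dV/dr · dr/dt = 4πr² · 2
At r = 12: dV/dt = 1152π cm³/s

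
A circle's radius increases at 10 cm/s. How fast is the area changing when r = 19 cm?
380π cm²/s

A = πr²
dA/dt = 2πr · dr/dt = 2π(19)(10) = 380π cm²/s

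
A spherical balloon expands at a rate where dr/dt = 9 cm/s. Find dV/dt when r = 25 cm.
22500π cm³/s

V = (4/3)πr³
dV/dt = dV/dr · dr/dt = 4πr² · 9
At r = 25: dV/dt = 22500π cm³/s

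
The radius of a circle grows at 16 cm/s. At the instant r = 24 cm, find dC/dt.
32π cm/s

C = 2πr
dC/dt = 2π · dr/dt = 2π · 16 = 32π cm/s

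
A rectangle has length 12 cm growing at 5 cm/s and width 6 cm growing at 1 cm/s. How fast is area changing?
42 cm²/s

A = lw
dA/dt = w·dl/dt + l·dw/dt = 6·5 + 12·1 = 42 cm²/s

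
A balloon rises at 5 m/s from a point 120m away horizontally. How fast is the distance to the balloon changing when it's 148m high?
185√2269/2269 ≈ 3.884 m/s

z² = 120² + y²
z = √(120² + 148²) = 4√2269
dz/dt = y/z · dy/dt = 148/(4√2269) · 5 = 185√2269/2269 ≈ 3.884 m/s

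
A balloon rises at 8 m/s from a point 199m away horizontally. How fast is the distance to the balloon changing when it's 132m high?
1056√2281/11405 ≈ 4.422 m/s

z² = 199² + y²
z = √(199² + 132²) = 5√2281
dz/dt = y/z · dy/dt = 132/(5√2281) · 8 = 1056√2281/11405 ≈ 4.422 m/s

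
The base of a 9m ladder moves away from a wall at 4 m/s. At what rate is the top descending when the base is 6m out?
8√5/5 ≈ 3.578 m/s

x² + y² = 9²
2x·dx/dt + 2y·dy/dt = 0
dy/dt = -x/y · dx/dt = -6/(3√5) · 4 = -8√5/5 m/s
The top is descending at 8√5/5 ≈ 3.578 m/s.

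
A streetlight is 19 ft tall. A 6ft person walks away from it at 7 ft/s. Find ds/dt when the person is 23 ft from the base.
42/13 ft/s

By similar triangles: 19/(x+s) = 6/s
Solving: s = 6x/13
ds/dt = 6/13 · dx/dt = 6/13 · 7 = 42/13 ft/s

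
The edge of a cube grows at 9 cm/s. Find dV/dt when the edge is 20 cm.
10800 cm³/s

V = s³
dV/dt = 3s² · ds/dt = 3·20²·9 = 10800 cm³/s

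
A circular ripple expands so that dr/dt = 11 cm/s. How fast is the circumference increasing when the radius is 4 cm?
22π cm/s

C = 2πr
dC/dt = 2π · dr/dt = 2π · 11 = 22π cm/s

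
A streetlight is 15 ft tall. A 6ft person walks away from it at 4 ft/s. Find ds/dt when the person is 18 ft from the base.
8/3 ft/s

By similar triangles: 15/(x+s) = 6/s
Solving: s = 6x/9
ds/dt = 6/9 · dx/dt = 2/3 · 4 = 8/3 ft/s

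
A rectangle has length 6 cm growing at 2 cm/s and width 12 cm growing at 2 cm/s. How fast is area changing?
36 cm²/s

A = lw
dA/dt = w·dl/dt + l·dw/dt = 12·2 + 6·2 = 36 cm²/s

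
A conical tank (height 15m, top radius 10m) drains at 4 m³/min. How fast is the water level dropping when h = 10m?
9/(100π) ≈ 0.02865 m/min

r/h = 10/15, so r = (2/3)h
V = (1/3)πr²h = (1/3)π((2/3)h)²h = (4/27)πh³
dV/dh = (4/9)πh²
dh/dt = (dV/dt)/(dV/dh) = -4/((4/9)π·10²) = -9/(100π) m/min
The level is dropping at 9/(100π) ≈ 0.02865 m/min.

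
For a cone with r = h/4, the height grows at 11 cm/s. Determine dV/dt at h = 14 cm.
539π/4 cm³/s

V = (1/3)π(h/4)²h = πh³/48
dV/dt = πh²/16 · 11
At h = 14: dV/dt = 539π/4 cm³/s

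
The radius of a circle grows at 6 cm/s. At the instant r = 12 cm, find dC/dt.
12π cm/s

C = 2πr
dC/dt = 2π · dr/dt = 2π · 6 = 12π cm/s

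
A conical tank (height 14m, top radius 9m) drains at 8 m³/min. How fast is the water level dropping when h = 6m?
392/(729π) ≈ 0.1712 m/min

r/h = 9/14, so r = (9/14)h
V = (1/3)πr²h = (1/3)π((9/14)h)²h = (27/196)πh³
dV/dh = (81/196)πh²
dh/dt = (dV/dt)/(dV/dh) = -8/((81/196)π·6²) = -392/(729π) m/min
The level is dropping at 392/(729π) ≈ 0.1712 m/min.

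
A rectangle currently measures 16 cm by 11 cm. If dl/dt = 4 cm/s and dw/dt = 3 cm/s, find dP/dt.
14 cm/s

P = 2(l + w)
dP/dt = 2(dl/dt + dw/dt) = 2(4 + 3) = 14 cm/s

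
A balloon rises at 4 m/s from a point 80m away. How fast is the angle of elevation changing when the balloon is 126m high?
0.014365 rad/s

tan(θ) = y/80
sec²(θ) · dθ/dt = (1/80) · dy/dt
dθ/dt = cos²(θ)/80 · 4 = 80/(80² + 126²) · 4
dθ/dt = 0.014365 rad/s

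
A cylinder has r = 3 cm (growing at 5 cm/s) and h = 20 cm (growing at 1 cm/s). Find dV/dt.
609π cm³/s

V = πr²h
dV/dt = 2πrh·dr/dt + πr²·dh/dt
= 2π(3)(20)(5) + π(3)²(1)
= 609π cm³/s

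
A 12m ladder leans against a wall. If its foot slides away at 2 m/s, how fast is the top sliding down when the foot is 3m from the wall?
2√15/15 ≈ 0.5164 m/s

x² + y² = 12²
2x·dx/dt + 2y·dy/dt = 0
dy/dt = -x/y · dx/dt = -3/(3√15) · 2 = -2√15/15 m/s
The top is descending at 2√15/15 ≈ 0.5164 m/s.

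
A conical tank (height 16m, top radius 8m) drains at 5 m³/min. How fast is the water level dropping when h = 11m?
20/(121π) ≈ 0.05261 m/min

r/h = 8/16, so r = (1/2)h
V = (1/3)πr²h = (1/3)π((1/2)h)²h = (1/12)πh³
dV/dh = (1/4)πh²
dh/dt = (dV/dt)/(dV/dh) = -5/((1/4)π·11²) = -20/(121π) m/min
The level is dropping at 20/(121π) ≈ 0.05261 m/min.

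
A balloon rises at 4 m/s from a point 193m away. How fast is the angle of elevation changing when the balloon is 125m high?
0.014601 rad/s

tan(θ) = y/193
sec²(θ) · dθ/dt = (1/193) · dy/dt
dθ/dt = cos²(θ)/193 · 4 = 193/(193² + 125²) · 4
dθ/dt = 0.014601 rad/s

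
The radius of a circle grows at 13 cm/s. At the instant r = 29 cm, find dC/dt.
26π cm/s

C = 2πr
dC/dt = 2π · dr/dt = 2π · 13 = 26π cm/s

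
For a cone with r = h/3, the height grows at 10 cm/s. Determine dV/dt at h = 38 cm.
14440π/9 cm³/s

V = (1/3)π(h/3)²h = πh³/27
dV/dt = πh²/9 · 10
At h = 38: dV/dt = 14440π/9 cm³/s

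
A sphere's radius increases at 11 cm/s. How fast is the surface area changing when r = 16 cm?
1408π cm²/s

S = 4πr²
dS/dt = dS/dr · dr/dt = 8πr · 11
At r = 16: dS/dt = 1408π cm²/s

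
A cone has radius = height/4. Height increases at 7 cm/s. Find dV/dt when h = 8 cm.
28π cm³/s

V = (1/3)π(h/4)²h = πh³/48
dV/dt = πh²/16 · 7
At h = 8: dV/dt = 28π cm³/s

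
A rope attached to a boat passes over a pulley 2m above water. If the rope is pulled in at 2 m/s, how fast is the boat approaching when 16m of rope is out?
16√7/21 ≈ 2.016 m/s

rope² = x² + 2²
x = √(16² - 2²) = 6√7
dx/dt = (rope/x) · d(rope)/dt = (16/(6√7)) · (-2) = -16√7/21 m/s
The boat approaches at 16√7/21 ≈ 2.016 m/s.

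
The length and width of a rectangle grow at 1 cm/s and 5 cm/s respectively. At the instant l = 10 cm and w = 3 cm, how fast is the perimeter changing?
12 cm/s

P = 2(l + w)
dP/dt = 2(dl/dt + dw/dt) = 2(1 + 5) = 12 cm/s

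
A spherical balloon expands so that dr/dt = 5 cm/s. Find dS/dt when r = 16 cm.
640π cm²/s

S = 4πr²
dS/dt = dS/dr · dr/dt = 8πr · 5
At r = 16: dS/dt = 640π cm²/s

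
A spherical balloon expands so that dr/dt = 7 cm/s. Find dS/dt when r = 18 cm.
1008π cm²/s

S = 4πr²
dS/dt = dS/dr · dr/dt = 8πr · 7
At r = 18: dS/dt = 1008π cm²/s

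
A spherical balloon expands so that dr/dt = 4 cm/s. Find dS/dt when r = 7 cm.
224π cm²/s

S = 4πr²
dS/dt = dS/dr · dr/dt = 8πr · 4
At r = 7: dS/dt = 224π cm²/s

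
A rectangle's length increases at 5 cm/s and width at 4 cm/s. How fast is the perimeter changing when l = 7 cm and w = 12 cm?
18 cm/s

P = 2(l + w)
dP/dt = 2(dl/dt + dw/dt) = 2(5 + 4) = 18 cm/s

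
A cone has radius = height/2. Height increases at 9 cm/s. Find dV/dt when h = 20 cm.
900π cm³/s

V = (1/3)π(h/2)²h = πh³/12
dV/dt = πh²/4 · 9
At h = 20: dV/dt = 900π cm³/s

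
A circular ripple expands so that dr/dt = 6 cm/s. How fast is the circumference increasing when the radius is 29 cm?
12π cm/s

C = 2πr
dC/dt = 2π · dr/dt = 2π · 6 = 12π cm/s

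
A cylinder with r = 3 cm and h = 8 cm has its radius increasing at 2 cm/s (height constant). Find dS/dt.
56π cm²/s

S = 2πrh + 2πr² (lateral + bases)
dS/dt = (2πh + 4πr)·dr/dt = (2π·8 + 4π·3)·2
= 56π cm²/s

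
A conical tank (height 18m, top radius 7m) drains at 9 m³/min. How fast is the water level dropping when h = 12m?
81/(196π) ≈ 0.1315 m/min

r/h = 7/18, so r = (7/18)h
V = (1/3)πr²h = (1/3)π((7/18)h)²h = (49/972)πh³
dV/dh = (49/324)πh²
dh/dt = (dV/dt)/(dV/dh) = -9/((49/324)π·12²) = -81/(196π) m/min
The level is dropping at 81/(196π) ≈ 0.1315 m/min.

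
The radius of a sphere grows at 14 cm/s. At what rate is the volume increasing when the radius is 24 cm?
32256π cm³/s

V = (4/3)πr³
dV/dt = dV/dr · dr/dt = 4πr² · 14
At r = 24: dV/dt = 32256π cm³/s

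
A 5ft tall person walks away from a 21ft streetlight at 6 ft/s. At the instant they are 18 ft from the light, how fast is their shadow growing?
15/8 ft/s

By similar triangles: 21/(x+s) = 5/s
Solving: s = 5x/16
ds/dt = 5/16 · dx/dt = 5/16 · 6 = 15/8 ft/s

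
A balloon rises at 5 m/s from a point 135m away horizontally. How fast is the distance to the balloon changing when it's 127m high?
635√34354/34354 ≈ 3.426 m/s

z² = 135² + y²
z = √(135² + 127²) = √34354
dz/dt = y/z · dy/dt = 127/√34354 · 5 = 635√34354/34354 ≈ 3.426 m/s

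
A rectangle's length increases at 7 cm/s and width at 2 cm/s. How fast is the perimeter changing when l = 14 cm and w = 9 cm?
18 cm/s

P = 2(l + w)
dP/dt = 2(dl/dt + dw/dt) = 2(7 + 2) = 18 cm/s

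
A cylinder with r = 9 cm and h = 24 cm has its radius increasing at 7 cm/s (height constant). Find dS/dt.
588π cm²/s

S = 2πrh + 2πr² (lateral + bases)
dS/dt = (2πh + 4πr)·dr/dt = (2π·24 + 4π·9)·7
= 588π cm²/s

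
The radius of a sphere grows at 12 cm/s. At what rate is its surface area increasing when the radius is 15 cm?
1440π cm²/s

S = 4πr²
dS/dt = dS/dr · dr/dt = 8πr · 12
At r = 15: dS/dt = 1440π cm²/s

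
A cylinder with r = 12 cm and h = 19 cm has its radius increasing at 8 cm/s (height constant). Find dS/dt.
688π cm²/s

S = 2πrh + 2πr² (lateral + bases)
dS/dt = (2πh + 4πr)·dr/dt = (2π·19 + 4π·12)·8
= 688π cm²/s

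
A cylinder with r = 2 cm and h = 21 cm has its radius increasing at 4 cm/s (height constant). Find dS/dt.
200π cm²/s

S = 2πrh + 2πr² (lateral + bases)
dS/dt = (2πh + 4πr)·dr/dt = (2π·21 + 4π·2)·4
= 200π cm²/s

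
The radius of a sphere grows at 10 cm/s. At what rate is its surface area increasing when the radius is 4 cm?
320π cm²/s

S = 4πr²
dS/dt = dS/dr · dr/dt = 8πr · 10
At r = 4: dS/dt = 320π cm²/s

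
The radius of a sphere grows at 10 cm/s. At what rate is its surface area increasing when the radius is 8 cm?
640π cm²/s

S = 4πr²
dS/dt = dS/dr · dr/dt = 8πr · 10
At r = 8: dS/dt = 640π cm²/s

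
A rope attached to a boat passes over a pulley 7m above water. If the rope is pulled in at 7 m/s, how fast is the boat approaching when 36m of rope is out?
252√1247/1247 ≈ 7.136 m/s

rope² = x² + 7²
x = √(36² - 7²) = √1247
dx/dt = (rope/x) · d(rope)/dt = (36/√1247) · (-7) = -252√1247/1247 m/s
The boat approaches at 252√1247/1247 ≈ 7.136 m/s.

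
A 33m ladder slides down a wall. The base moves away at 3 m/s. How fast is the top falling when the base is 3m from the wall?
√30/20 ≈ 0.2739 m/s

x² + y² = 33²
2x·dx/dt + 2y·dy/dt = 0
dy/dt = -x/y · dx/dt = -3/(6√30) · 3 = -√30/20 m/s
The top is descending at √30/20 ≈ 0.2739 m/s.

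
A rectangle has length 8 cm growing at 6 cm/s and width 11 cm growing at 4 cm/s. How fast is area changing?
98 cm²/s

A = lw
dA/dt = w·dl/dt + l·dw/dt = 11·6 + 8·4 = 98 cm²/s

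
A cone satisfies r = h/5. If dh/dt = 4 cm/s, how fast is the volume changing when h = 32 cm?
4096π/25 cm³/s

V = (1/3)π(h/5)²h = πh³/75
dV/dt = πh²/25 · 4
At h = 32: dV/dt = 4096π/25 cm³/s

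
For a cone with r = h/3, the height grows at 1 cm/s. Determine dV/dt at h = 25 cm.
625π/9 cm³/s

V = (1/3)π(h/3)²h = πh³/27
dV/dt = πh²/9 · 1
At h = 25: dV/dt = 625π/9 cm³/s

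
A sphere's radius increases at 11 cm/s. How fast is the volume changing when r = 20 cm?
17600π cm³/s

V = (4/3)πr³
dV/dt = dV/dr · dr/dt = 4πr² · 11
At r = 20: dV/dt = 17600π cm³/s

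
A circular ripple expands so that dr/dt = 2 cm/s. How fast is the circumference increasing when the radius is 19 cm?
4π cm/s

C = 2πr
dC/dt = 2π · dr/dt = 2π · 2 = 4π cm/s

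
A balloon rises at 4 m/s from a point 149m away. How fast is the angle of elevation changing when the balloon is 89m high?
0.019786 rad/s

tan(θ) = y/149
sec²(θ) · dθ/dt = (1/149) · dy/dt
dθ/dt = cos²(θ)/149 · 4 = 149/(149² + 89²) · 4
dθ/dt = 0.019786 rad/s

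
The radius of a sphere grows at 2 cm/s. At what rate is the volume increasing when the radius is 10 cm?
800π cm³/s

V = (4/3)πr³
dV/dt = dV/dr · dr/dt = 4πr² · 2
At r = 10: dV/dt = 800π cm³/s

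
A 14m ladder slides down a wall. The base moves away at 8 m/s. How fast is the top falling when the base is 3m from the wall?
24√187/187 ≈ 1.755 m/s

x² + y² = 14²
2x·dx/dt + 2y·dy/dt = 0
dy/dt = -x/y · dx/dt = -3/√187 · 8 = -24√187/187 m/s
The top is descending at 24√187/187 ≈ 1.755 m/s.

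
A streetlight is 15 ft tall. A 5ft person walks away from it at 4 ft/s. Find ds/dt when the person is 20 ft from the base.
2 ft/s

By similar triangles: 15/(x+s) = 5/s
Solving: s = 5x/10
ds/dt = 5/10 · dx/dt = 1/2 · 4 = 2 ft/s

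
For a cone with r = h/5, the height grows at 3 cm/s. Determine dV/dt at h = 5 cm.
3π cm³/s

V = (1/3)π(h/5)²h = πh³/75
dV/dt = πh²/25 · 3
At h = 5: dV/dt = 3π cm³/s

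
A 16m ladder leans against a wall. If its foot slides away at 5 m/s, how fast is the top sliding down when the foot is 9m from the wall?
9√7/7 ≈ 3.402 m/s

x² + y² = 16²
2x·dx/dt + 2y·dy/dt = 0
dy/dt = -x/y · dx/dt = -9/(5√7) · 5 = -9√7/7 m/s
The top is descending at 9√7/7 ≈ 3.402 m/s.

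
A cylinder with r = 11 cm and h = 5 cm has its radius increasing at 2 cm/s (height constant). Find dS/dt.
108π cm²/s

S = 2πrh + 2πr² (lateral + bases)
dS/dt = (2πh + 4πr)·dr/dt = (2π·5 + 4π·11)·2
= 108π cm²/s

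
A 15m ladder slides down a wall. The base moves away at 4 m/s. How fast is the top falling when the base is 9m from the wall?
3 m/s

x² + y² = 15²
2x·dx/dt + 2y·dy/dt = 0
dy/dt = -x/y · dx/dt = -9/12 · 4 = -3 m/s
The top is descending at 3 m/s.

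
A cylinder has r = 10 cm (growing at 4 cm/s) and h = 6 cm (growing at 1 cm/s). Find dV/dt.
580π cm³/s

V = πr²h
dV/dt = 2πrh·dr/dt + πr²·dh/dt
= 2π(10)(6)(4) + π(10)²(1)
= 580π cm³/s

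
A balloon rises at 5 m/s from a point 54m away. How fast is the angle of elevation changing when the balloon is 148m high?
0.010878 rad/s

tan(θ) = y/54
sec²(θ) · dθ/dt = (1/54) · dy/dt
dθ/dt = cos²(θ)/54 · 5 = 54/(54² + 148²) · 5
dθ/dt = 0.010878 rad/s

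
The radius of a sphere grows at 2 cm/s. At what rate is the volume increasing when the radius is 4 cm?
128π cm³/s

V = (4/3)πr³
dV/dt = dV/dr · dr/dt = 4πr² · 2
At r = 4: dV/dt = 128π cm³/s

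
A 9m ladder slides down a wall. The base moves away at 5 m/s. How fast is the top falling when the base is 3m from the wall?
5√2/4 ≈ 1.768 m/s

x² + y² = 9²
2x·dx/dt + 2y·dy/dt = 0
dy/dt = -x/y · dx/dt = -3/(6√2) · 5 = -5√2/4 m/s
The top is descending at 5√2/4 ≈ 1.768 m/s.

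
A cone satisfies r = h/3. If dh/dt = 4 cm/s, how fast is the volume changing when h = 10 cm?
400π/9 cm³/s

V = (1/3)π(h/3)²h = πh³/27
dV/dt = πh²/9 · 4
At h = 10: dV/dt = 400π/9 cm³/s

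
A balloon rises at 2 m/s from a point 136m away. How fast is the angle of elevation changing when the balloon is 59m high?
0.012377 rad/s

tan(θ) = y/136
sec²(θ) · dθ/dt = (1/136) · dy/dt
dθ/dt = cos²(θ)/136 · 2 = 136/(136² + 59²) · 2
dθ/dt = 0.012377 rad/s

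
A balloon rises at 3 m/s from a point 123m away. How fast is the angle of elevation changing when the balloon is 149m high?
0.009885 rad/s

tan(θ) = y/123
sec²(θ) · dθ/dt = (1/123) · dy/dt
dθ/dt = cos²(θ)/123 · 3 = 123/(123² + 149²) · 3
dθ/dt = 0.009885 rad/s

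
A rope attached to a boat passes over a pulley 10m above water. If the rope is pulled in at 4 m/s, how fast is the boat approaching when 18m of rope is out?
9√14/7 ≈ 4.811 m/s

rope² = x² + 10²
x = √(18² - 10²) = 4√14
dx/dt = (rope/x) · d(rope)/dt = (18/(4√14)) · (-4) = -9√14/7 m/s
The boat approaches at 9√14/7 ≈ 4.811 m/s.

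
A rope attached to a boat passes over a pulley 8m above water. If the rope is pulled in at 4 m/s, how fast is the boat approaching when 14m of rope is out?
28√33/33 ≈ 4.874 m/s

rope² = x² + 8²
x = √(14² - 8²) = 2√33
dx/dt = (rope/x) · d(rope)/dt = (14/(2√33)) · (-4) = -28√33/33 m/s
The boat approaches at 28√33/33 ≈ 4.874 m/s.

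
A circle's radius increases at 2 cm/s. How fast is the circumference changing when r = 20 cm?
4π cm/s

C = 2πr
dC/dt = 2π · dr/dt = 2π · 2 = 4π cm/s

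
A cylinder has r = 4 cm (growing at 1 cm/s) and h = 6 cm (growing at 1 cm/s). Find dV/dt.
64π cm³/s

V = πr²h
dV/dt = 2πrh·dr/dt + πr²·dh/dt
= 2π(4)(6)(1) + π(4)²(1)
= 64π cm³/s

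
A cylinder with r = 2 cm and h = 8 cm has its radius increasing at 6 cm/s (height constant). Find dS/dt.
144π cm²/s

S = 2πrh + 2πr² (lateral + bases)
dS/dt = (2πh + 4πr)·dr/dt = (2π·8 + 4π·2)·6
= 144π cm²/s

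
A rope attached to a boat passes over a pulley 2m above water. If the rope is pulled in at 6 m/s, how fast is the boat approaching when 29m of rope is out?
58√93/93 ≈ 6.014 m/s

rope² = x² + 2²
x = √(29² - 2²) = 3√93
dx/dt = (rope/x) · d(rope)/dt = (29/(3√93)) · (-6) = -58√93/93 m/s
The boat approaches at 58√93/93 ≈ 6.014 m/s.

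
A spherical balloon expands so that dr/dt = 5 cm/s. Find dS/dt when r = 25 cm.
1000π cm²/s

S = 4πr²
dS/dt = dS/dr · dr/dt = 8πr · 5
At r = 25: dS/dt = 1000π cm²/s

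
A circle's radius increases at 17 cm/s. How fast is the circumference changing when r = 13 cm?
34π cm/s

C = 2πr
dC/dt = 2π · dr/dt = 2π · 17 = 34π cm/s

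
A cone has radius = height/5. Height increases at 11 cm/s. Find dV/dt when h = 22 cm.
5324π/25 cm³/s

V = (1/3)π(h/5)²h = πh³/75
dV/dt = πh²/25 · 11
At h = 22: dV/dt = 5324π/25 cm³/s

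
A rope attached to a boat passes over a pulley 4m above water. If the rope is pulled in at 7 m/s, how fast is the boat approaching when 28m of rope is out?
49√3/12 ≈ 7.073 m/s

rope² = x² + 4²
x = √(28² - 4²) = 16√3
dx/dt = (rope/x) · d(rope)/dt = (28/(16√3)) · (-7) = -49√3/12 m/s
The boat approaches at 49√3/12 ≈ 7.073 m/s.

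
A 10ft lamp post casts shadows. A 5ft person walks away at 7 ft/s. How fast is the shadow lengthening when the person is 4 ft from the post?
7 ft/s

By similar triangles: 10/(x+s) = 5/s
Solving: s = 5x/5
ds/dt = 5/5 · dx/dt = 1 · 7 = 7 ft/s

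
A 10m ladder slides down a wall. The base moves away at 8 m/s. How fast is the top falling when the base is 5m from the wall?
8√3/3 ≈ 4.619 m/s

x² + y² = 10²
2x·dx/dt + 2y·dy/dt = 0
dy/dt = -x/y · dx/dt = -5/(5√3) · 8 = -8√3/3 m/s
The top is descending at 8√3/3 ≈ 4.619 m/s.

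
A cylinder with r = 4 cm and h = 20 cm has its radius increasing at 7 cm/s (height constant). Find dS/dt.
392π cm²/s

S = 2πrh + 2πr² (lateral + bases)
dS/dt = (2πh + 4πr)·dr/dt = (2π·20 + 4π·4)·7
= 392π cm²/s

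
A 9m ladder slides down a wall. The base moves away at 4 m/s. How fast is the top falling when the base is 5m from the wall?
5√14/7 ≈ 2.673 m/s

x² + y² = 9²
2x·dx/dt + 2y·dy/dt = 0
dy/dt = -x/y · dx/dt = -5/(2√14) · 4 = -5√14/7 m/s
The top is descending at 5√14/7 ≈ 2.673 m/s.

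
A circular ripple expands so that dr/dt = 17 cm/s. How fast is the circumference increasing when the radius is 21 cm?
34π cm/s

C = 2πr
dC/dt = 2π · dr/dt = 2π · 17 = 34π cm/s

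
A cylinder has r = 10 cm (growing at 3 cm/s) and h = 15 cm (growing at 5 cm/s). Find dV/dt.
1400π cm³/s

V = πr²h
dV/dt = 2πrh·dr/dt + πr²·dh/dt
= 2π(10)(15)(3) + π(10)²(5)
= 1400π cm³/s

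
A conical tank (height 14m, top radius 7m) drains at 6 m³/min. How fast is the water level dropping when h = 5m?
24/(25π) ≈ 0.3056 m/min

r/h = 7/14, so r = (1/2)h
V = (1/3)πr²h = (1/3)π((1/2)h)²h = (1/12)πh³
dV/dh = (1/4)πh²
dh/dt = (dV/dt)/(dV/dh) = -6/((1/4)π·5²) = -24/(25π) m/min
The level is dropping at 24/(25π) ≈ 0.3056 m/min.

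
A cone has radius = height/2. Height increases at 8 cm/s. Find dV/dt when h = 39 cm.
3042π cm³/s

V = (1/3)π(h/2)²h = πh³/12
dV/dt = πh²/4 · 8
At h = 39: dV/dt = 3042π cm³/s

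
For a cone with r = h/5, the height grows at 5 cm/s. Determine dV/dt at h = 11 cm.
121π/5 cm³/s

V = (1/3)π(h/5)²h = πh³/75
dV/dt = πh²/25 · 5
At h = 11: dV/dt = 121π/5 cm³/s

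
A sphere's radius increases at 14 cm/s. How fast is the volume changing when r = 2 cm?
224π cm³/s

V = (4/3)πr³
dV/dt = dV/dr · dr/dt = 4πr² · 14
At r = 2: dV/dt = 224π cm³/s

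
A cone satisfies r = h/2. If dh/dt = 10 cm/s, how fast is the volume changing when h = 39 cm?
7605π/2 cm³/s

V = (1/3)π(h/2)²h = πh³/12
dV/dt = πh²/4 · 10
At h = 39: dV/dt = 7605π/2 cm³/s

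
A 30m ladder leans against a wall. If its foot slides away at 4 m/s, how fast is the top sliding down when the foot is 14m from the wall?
7√11/11 ≈ 2.111 m/s

x² + y² = 30²
2x·dx/dt + 2y·dy/dt = 0
dy/dt = -x/y · dx/dt = -14/(8√11) · 4 = -7√11/11 m/s
The top is descending at 7√11/11 ≈ 2.111 m/s.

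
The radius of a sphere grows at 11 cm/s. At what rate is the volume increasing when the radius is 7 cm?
2156π cm³/s

V = (4/3)πr³
dV/dt = dV/dr · dr/dt = 4πr² · 11
At r = 7: dV/dt = 2156π cm³/s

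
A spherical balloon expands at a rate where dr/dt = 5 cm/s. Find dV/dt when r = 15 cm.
4500π cm³/s

V = (4/3)πr³
dV/dt = dV/dr · dr/dt = 4πr² · 5
At r = 15: dV/dt = 4500π cm³/s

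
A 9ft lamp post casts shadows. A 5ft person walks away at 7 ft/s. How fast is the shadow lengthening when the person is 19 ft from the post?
35/4 ft/s

By similar triangles: 9/(x+s) = 5/s
Solving: s = 5x/4
ds/dt = 5/4 · dx/dt = 5/4 · 7 = 35/4 ft/s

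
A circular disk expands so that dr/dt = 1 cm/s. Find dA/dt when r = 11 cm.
22π cm²/s

A = πr²
dA/dt = 2πr · dr/dt = 2π(11)(1) = 22π cm²/s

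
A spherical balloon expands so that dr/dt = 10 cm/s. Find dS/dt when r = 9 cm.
720π cm²/s

S = 4πr²
dS/dt = dS/dr · dr/dt = 8πr · 10
At r = 9: dS/dt = 720π cm²/s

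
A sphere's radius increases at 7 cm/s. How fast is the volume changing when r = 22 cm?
13552π cm³/s

V = (4/3)πr³
dV/dt = dV/dr · dr/dt = 4πr² · 7
At r = 22: dV/dt = 13552π cm³/s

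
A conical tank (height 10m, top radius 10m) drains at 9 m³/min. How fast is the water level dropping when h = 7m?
9/(49π) ≈ 0.05847 m/min

r/h = 10/10, so r = h
V = (1/3)πr²h = (1/3)π(h)²h = (1/3)πh³
dV/dh = πh²
dh/dt = (dV/dt)/(dV/dh) = -9/(π·7²) = -9/(49π) m/min
The level is dropping at 9/(49π) ≈ 0.05847 m/min.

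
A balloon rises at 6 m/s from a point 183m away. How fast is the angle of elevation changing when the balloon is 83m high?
0.027193 rad/s

tan(θ) = y/183
sec²(θ) · dθ/dt = (1/183) · dy/dt
dθ/dt = cos²(θ)/183 · 6 = 183/(183² + 83²) · 6
dθ/dt = 0.027193 rad/s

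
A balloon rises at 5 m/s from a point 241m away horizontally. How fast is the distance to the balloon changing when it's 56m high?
280√61217/61217 ≈ 1.132 m/s

z² = 241² + y²
z = √(241² + 56²) = √61217
dz/dt = y/z · dy/dt = 56/√61217 · 5 = 280√61217/61217 ≈ 1.132 m/s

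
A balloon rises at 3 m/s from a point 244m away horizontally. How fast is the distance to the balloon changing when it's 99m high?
297√69337/69337 ≈ 1.128 m/s

z² = 244² + y²
z = √(244² + 99²) = √69337
dz/dt = y/z · dy/dt = 99/√69337 · 3 = 297√69337/69337 ≈ 1.128 m/s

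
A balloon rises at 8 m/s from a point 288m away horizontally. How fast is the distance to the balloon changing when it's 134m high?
536√1009/5045 ≈ 3.375 m/s

z² = 288² + y²
z = √(288² + 134²) = 10√1009
dz/dt = y/z · dy/dt = 134/(10√1009) · 8 = 536√1009/5045 ≈ 3.375 m/s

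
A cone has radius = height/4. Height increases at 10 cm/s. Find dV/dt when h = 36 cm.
810π cm³/s

V = (1/3)π(h/4)²h = πh³/48
dV/dt = πh²/16 · 10
At h = 36: dV/dt = 810π cm³/s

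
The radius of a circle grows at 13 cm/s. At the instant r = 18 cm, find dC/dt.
26π cm/s

C = 2πr
dC/dt = 2π · dr/dt = 2π · 13 = 26π cm/s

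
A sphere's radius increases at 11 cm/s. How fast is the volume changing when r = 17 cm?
12716π cm³/s

V = (4/3)πr³
dV/dt = dV/dr · dr/dt = 4πr² · 11
At r = 17: dV/dt = 12716π cm³/s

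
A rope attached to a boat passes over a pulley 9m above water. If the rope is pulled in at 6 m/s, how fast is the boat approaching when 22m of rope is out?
132√403/403 ≈ 6.575 m/s

rope² = x² + 9²
x = √(22² - 9²) = √403
dx/dt = (rope/x) · d(rope)/dt = (22/√403) · (-6) = -132√403/403 m/s
The boat approaches at 132√403/403 ≈ 6.575 m/s.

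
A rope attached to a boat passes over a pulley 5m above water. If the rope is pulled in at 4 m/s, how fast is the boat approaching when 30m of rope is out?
24√35/35 ≈ 4.057 m/s

rope² = x² + 5²
x = √(30² - 5²) = 5√35
dx/dt = (rope/x) · d(rope)/dt = (30/(5√35)) · (-4) = -24√35/35 m/s
The boat approaches at 24√35/35 ≈ 4.057 m/s.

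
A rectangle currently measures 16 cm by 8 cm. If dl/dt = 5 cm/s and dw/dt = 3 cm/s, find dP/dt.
16 cm/s

P = 2(l + w)
dP/dt = 2(dl/dt + dw/dt) = 2(5 + 3) = 16 cm/s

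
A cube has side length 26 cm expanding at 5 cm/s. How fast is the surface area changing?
1560 cm²/s

A = 6s²
dA/dt = 12s · ds/dt = 12·26·5 = 1560 cm²/s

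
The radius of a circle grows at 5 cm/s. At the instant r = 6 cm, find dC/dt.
10π cm/s

C = 2πr
dC/dt = 2π · dr/dt = 2π · 5 = 10π cm/s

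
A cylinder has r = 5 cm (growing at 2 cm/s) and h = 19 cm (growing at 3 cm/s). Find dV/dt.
455π cm³/s

V = πr²h
dV/dt = 2πrh·dr/dt + πr²·dh/dt
= 2π(5)(19)(2) + π(5)²(3)
= 455π cm³/s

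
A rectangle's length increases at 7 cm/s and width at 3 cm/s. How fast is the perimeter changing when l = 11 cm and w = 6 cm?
20 cm/s

P = 2(l + w)
dP/dt = 2(dl/dt + dw/dt) = 2(7 + 3) = 20 cm/s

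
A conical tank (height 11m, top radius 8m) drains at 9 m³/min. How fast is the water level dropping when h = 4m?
1089/(1024π) ≈ 0.3385 m/min

r/h = 8/11, so r = (8/11)h
V = (1/3)πr²h = (1/3)π((8/11)h)²h = (64/363)πh³
dV/dh = (64/121)πh²
dh/dt = (dV/dt)/(dV/dh) = -9/((64/121)π·4²) = -1089/(1024π) m/min
The level is dropping at 1089/(1024π) ≈ 0.3385 m/min.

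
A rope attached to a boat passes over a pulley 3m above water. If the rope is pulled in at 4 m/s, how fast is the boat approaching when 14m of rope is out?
56√187/187 ≈ 4.095 m/s

rope² = x² + 3²
x = √(14² - 3²) = √187
dx/dt = (rope/x) · d(rope)/dt = (14/√187) · (-4) = -56√187/187 m/s
The boat approaches at 56√187/187 ≈ 4.095 m/s.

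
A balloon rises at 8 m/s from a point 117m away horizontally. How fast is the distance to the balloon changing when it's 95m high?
380√22714/11357 ≈ 5.043 m/s

z² = 117² + y²
z = √(117² + 95²) = √22714
dz/dt = y/z · dy/dt = 95/√22714 · 8 = 380√22714/11357 ≈ 5.043 m/s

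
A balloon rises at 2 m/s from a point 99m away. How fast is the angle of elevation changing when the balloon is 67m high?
0.013856 rad/s

tan(θ) = y/99
sec²(θ) · dθ/dt = (1/99) · dy/dt
dθ/dt = cos²(θ)/99 · 2 = 99/(99² + 67²) · 2
dθ/dt = 0.013856 rad/s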